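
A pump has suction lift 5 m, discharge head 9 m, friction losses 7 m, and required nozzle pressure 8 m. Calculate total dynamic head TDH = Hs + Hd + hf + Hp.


TDH = Hs + Hd + hf + Hp = 5 + 9 + 7 + 8 = 29

29 m


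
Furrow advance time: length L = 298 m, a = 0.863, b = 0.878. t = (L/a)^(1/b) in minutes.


t = (L/a)^(1/b)
t = (298/0.863)^(1/0.878)
t = 345.307068^(1/0.878)

777.8478 min


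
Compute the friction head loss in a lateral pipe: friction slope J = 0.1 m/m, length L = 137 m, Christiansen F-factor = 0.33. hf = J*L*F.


hf = J * L * F = 0.1 * 137 * 0.33 = 4.5210 m

4.5210 m


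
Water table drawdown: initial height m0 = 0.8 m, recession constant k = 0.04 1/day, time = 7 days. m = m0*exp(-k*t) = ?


m = m0 * exp(-k*t)
m = 0.8 * exp(-0.04 * 7)
m = 0.8 * exp(-0.2800)

0.6046 m


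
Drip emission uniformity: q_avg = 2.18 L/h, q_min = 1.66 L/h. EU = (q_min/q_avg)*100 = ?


EU = (q_min/q_avg)*100 = (1.66/2.18)*100 = 76.1468%

76.1468 %


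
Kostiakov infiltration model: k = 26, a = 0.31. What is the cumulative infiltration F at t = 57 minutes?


F = k * t^a = 26 * 57^0.31
F = 26 * 3.502041

91.0531 mm


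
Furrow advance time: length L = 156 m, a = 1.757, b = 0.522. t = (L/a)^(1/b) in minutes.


t = (L/a)^(1/b)
t = (156/1.757)^(1/0.522)
t = 88.787706^(1/0.522)

5401.0313 min


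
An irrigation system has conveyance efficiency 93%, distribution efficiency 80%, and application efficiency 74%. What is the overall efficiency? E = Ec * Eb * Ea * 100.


Ec = 0.93, Eb = 0.8, Ea = 0.74
E = 0.93 * 0.8 * 0.74 * 100 = 55.0560%

55.0560 %


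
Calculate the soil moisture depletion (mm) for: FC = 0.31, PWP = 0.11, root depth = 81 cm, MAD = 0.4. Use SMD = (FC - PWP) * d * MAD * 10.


SMD = (FC - PWP) * d * MAD * 10
SMD = (0.31 - 0.11) * 81 * 0.4 * 10
SMD = 0.2000 * 81 * 0.4 * 10

64.8000 mm


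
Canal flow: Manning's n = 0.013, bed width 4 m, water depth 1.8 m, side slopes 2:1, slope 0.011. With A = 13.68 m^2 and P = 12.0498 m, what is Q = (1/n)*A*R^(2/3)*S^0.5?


R = A/P = 13.68/12.0498 = 1.135289
Q = (1/0.013) * 13.68 * 1.135289^(2/3) * 0.011^0.5

120.1093 m^3/s


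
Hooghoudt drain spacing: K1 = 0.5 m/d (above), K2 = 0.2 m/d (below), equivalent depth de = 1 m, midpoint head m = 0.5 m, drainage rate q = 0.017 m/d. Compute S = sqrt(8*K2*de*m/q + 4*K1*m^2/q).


S^2 = 8*K2*de*m/q + 4*K1*m^2/q
S^2 = 8*0.2*1*0.5/0.017 + 4*0.5*0.5^2/0.017
S = sqrt(76.4706)

8.7447 m


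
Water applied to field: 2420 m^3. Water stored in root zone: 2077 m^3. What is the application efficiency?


Ea = V_root / V_field * 100 = 2077 / 2420 * 100 = 85.8264%

85.8264 %


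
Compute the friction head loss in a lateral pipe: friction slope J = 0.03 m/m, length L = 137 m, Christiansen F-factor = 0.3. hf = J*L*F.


hf = J * L * F = 0.03 * 137 * 0.3 = 1.2330 m

1.2330 m


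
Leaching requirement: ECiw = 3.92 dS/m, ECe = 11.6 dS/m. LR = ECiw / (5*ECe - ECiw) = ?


LR = ECiw / (5*ECe - ECiw)
LR = 3.92 / (5*11.6 - 3.92)
LR = 3.92 / 54.0800

0.0725


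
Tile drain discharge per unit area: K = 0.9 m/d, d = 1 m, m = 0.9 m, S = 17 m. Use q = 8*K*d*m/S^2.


q = 8*K*d*m/S^2
q = 8*0.9*1*0.9/17^2
q = 6.4800 / 289

0.0224 m/d


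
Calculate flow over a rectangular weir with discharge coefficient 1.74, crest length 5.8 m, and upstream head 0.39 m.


Q = C * L * H^(3/2) = 1.74 * 5.8 * 0.39^1.5 = 1.74 * 5.8 * 0.243555

2.4580 m^3/s


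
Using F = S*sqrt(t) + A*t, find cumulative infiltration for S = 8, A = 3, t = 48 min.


F = S*sqrt(t) + A*t
F = 8*sqrt(48) + 3*48
F = 8*6.928203 + 144

199.4256 mm


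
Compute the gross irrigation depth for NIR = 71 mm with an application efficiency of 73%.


Ea = 73% = 0.73
GID = NIR / Ea = 71 / 0.73 = 97.2603 mm

97.2603 mm


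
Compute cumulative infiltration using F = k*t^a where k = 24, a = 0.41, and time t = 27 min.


F = k * t^a = 24 * 27^0.41
F = 24 * 3.862417

92.6980 mm


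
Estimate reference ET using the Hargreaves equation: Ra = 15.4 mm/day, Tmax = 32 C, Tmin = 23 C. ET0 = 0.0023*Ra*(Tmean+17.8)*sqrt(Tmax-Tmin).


Tmean = (Tmax + Tmin)/2 = (32 + 23)/2 = 27.5
ET0 = 0.0023 * 15.4 * (27.5 + 17.8) * sqrt(32 - 23)
ET0 = 0.0023 * 15.4 * 45.3 * 3.000000

4.8136 mm/day


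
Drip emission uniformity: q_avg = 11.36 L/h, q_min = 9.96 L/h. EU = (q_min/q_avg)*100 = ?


EU = (q_min/q_avg)*100 = (9.96/11.36)*100 = 87.6761%

87.6761 %


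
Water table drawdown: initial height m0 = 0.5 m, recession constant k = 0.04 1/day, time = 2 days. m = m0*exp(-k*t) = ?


m = m0 * exp(-k*t)
m = 0.5 * exp(-0.04 * 2)
m = 0.5 * exp(-0.0800)

0.4616 m


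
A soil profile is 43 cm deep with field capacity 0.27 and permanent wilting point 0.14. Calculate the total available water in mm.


AWC = (FC - PWP) * d * 10
AWC = (0.27 - 0.14) * 43 * 10
AWC = 0.1300 * 43 * 10

55.9000 mm


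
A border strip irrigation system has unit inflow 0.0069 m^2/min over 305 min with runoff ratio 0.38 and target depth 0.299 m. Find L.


L = q*t/((1+r)*Z)
L = 0.0069*305/((1+0.38)*0.299)
L = 2.1045/0.41262

5.1003 m


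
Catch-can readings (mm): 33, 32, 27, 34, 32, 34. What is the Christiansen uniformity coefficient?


mean = 32.000000 mm
MAD = 1.666667 mm
CU = (1 - 1.666667/32.000000)*100

94.7917 %


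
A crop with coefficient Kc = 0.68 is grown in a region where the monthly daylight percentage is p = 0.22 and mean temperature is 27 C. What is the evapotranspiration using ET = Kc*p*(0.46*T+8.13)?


ET = Kc * p * (0.46*T + 8.13)
ET = 0.68 * 0.22 * (0.46*27 + 8.13)
ET = 0.68 * 0.22 * 20.5500

3.0743 mm/day


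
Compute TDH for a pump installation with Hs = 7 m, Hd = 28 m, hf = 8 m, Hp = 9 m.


TDH = Hs + Hd + hf + Hp = 7 + 28 + 8 + 9 = 52

52 m


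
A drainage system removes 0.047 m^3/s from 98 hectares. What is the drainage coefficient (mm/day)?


DC = Q * 86400 / (A * 10000) * 1000
DC = 0.047 * 86400 / (98 * 10000) * 1000
DC = 4060800.0000 / 980000

4.1437 mm/day


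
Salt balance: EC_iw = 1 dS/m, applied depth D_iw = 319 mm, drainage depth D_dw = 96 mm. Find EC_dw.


EC_dw = EC_iw * D_iw / D_dw
EC_dw = 1 * 319 / 96
EC_dw = 319 / 96

3.3229 dS/m


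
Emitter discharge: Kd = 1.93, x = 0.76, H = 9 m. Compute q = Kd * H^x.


q = Kd * H^x = 1.93 * 9^0.76 = 1.93 * 5.311587

10.2514 L/h


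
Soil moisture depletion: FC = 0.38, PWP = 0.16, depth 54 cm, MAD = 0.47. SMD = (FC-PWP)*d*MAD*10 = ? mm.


SMD = (FC - PWP) * d * MAD * 10
SMD = (0.38 - 0.16) * 54 * 0.47 * 10
SMD = 0.2200 * 54 * 0.47 * 10

55.8360 mm


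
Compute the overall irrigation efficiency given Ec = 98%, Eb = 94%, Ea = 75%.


Ec = 0.98, Eb = 0.94, Ea = 0.75
E = 0.98 * 0.94 * 0.75 * 100 = 69.0900%

69.0900 %


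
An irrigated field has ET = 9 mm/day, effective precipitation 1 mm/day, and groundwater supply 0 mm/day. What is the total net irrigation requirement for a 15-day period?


Daily deficit = ET - Pe - GW = 9 - 1 - 0 = 8 mm/day
NIR = 8 * 15 = 120 mm

120.0000 mm


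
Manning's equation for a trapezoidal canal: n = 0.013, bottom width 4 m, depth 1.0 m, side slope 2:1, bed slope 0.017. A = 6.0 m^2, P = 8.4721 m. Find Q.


R = A/P = 6.0/8.4721 = 0.708207
Q = (1/0.013) * 6.0 * 0.708207^(2/3) * 0.017^0.5

47.8122 m^3/s


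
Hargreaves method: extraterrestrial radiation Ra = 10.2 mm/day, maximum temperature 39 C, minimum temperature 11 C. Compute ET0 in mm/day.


Tmean = (Tmax + Tmin)/2 = (39 + 11)/2 = 25.0
ET0 = 0.0023 * 10.2 * (25.0 + 17.8) * sqrt(39 - 11)
ET0 = 0.0023 * 10.2 * 42.8 * 5.291503

5.3131 mm/day


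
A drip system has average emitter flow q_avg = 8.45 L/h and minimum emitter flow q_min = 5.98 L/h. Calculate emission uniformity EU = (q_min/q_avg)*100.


EU = (q_min/q_avg)*100 = (5.98/8.45)*100 = 70.7692%

70.7692 %


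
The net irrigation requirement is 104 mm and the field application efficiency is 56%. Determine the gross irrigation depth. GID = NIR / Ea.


Ea = 56% = 0.56
GID = NIR / Ea = 104 / 0.56 = 185.7143 mm

185.7143 mm


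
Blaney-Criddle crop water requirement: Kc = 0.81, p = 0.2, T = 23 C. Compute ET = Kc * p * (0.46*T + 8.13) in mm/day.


ET = Kc * p * (0.46*T + 8.13)
ET = 0.81 * 0.2 * (0.46*23 + 8.13)
ET = 0.81 * 0.2 * 18.7100

3.0310 mm/day


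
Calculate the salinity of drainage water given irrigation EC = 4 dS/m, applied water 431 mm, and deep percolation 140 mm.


EC_dw = EC_iw * D_iw / D_dw
EC_dw = 4 * 431 / 140
EC_dw = 1724 / 140

12.3143 dS/m


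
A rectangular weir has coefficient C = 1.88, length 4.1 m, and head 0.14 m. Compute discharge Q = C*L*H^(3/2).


Q = C * L * H^(3/2) = 1.88 * 4.1 * 0.14^1.5 = 1.88 * 4.1 * 0.052383

0.4038 m^3/s


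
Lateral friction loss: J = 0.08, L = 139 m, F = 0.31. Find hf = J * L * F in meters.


hf = J * L * F = 0.08 * 139 * 0.31 = 3.4472 m

3.4472 m


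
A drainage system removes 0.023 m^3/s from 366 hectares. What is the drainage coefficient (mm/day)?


DC = Q * 86400 / (A * 10000) * 1000
DC = 0.023 * 86400 / (366 * 10000) * 1000
DC = 1987200.0000 / 3660000

0.5430 mm/day


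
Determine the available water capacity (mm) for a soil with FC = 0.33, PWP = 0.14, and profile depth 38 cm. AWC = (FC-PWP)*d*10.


AWC = (FC - PWP) * d * 10
AWC = (0.33 - 0.14) * 38 * 10
AWC = 0.1900 * 38 * 10

72.2000 mm


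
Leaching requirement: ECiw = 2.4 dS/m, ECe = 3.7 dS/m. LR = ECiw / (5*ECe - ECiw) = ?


LR = ECiw / (5*ECe - ECiw)
LR = 2.4 / (5*3.7 - 2.4)
LR = 2.4 / 16.1000

0.1491


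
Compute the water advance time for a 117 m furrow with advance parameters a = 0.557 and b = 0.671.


t = (L/a)^(1/b)
t = (117/0.557)^(1/0.671)
t = 210.053860^(1/0.671)

2890.6766 min


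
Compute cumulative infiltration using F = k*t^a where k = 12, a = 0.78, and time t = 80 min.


F = k * t^a = 12 * 80^0.78
F = 12 * 30.507751

366.0930 mm


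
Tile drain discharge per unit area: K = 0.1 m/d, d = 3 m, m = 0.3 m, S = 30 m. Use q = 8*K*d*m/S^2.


q = 8*K*d*m/S^2
q = 8*0.1*3*0.3/30^2
q = 0.7200 / 900

8.0000e-04 m/d


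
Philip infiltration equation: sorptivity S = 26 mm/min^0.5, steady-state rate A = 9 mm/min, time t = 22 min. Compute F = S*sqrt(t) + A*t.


F = S*sqrt(t) + A*t
F = 26*sqrt(22) + 9*22
F = 26*4.690416 + 198

319.9508 mm


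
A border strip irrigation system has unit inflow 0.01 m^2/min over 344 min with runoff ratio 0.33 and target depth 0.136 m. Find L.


L = q*t/((1+r)*Z)
L = 0.01*344/((1+0.33)*0.136)
L = 3.44/0.18088

19.0181 m


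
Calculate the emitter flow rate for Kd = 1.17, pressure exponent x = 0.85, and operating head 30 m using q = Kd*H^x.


q = Kd * H^x = 1.17 * 30^0.85 = 1.17 * 18.011632

21.0736 L/h


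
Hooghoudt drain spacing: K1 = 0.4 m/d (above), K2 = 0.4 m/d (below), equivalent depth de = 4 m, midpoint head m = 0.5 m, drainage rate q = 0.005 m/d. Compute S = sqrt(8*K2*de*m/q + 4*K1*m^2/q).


S^2 = 8*K2*de*m/q + 4*K1*m^2/q
S^2 = 8*0.4*4*0.5/0.005 + 4*0.4*0.5^2/0.005
S = sqrt(1360.0000)

36.8782 m


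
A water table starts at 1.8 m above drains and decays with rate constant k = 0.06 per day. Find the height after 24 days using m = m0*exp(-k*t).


m = m0 * exp(-k*t)
m = 1.8 * exp(-0.06 * 24)
m = 1.8 * exp(-1.4400)

0.4265 m


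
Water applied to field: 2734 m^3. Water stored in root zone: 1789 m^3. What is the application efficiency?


Ea = V_root / V_field * 100 = 1789 / 2734 * 100 = 65.4353%

65.4353 %


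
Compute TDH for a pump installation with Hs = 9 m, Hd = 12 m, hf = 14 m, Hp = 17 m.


TDH = Hs + Hd + hf + Hp = 9 + 12 + 14 + 17 = 52

52 m


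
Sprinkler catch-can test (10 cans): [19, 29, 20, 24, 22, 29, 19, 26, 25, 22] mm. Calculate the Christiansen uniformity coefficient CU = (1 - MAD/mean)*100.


mean = 23.500000 mm
MAD = 3.100000 mm
CU = (1 - 3.100000/23.500000)*100

86.8085 %


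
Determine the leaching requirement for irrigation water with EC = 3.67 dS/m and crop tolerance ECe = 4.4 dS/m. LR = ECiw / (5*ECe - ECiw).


LR = ECiw / (5*ECe - ECiw)
LR = 3.67 / (5*4.4 - 3.67)
LR = 3.67 / 18.3300

0.2002


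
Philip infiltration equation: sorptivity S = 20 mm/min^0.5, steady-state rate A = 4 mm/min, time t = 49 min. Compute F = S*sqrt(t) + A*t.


F = S*sqrt(t) + A*t
F = 20*sqrt(49) + 4*49
F = 20*7.000000 + 196

336.0000 mm


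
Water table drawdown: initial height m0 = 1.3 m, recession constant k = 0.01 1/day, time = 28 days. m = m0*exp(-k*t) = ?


m = m0 * exp(-k*t)
m = 1.3 * exp(-0.01 * 28)
m = 1.3 * exp(-0.2800)

0.9825 m


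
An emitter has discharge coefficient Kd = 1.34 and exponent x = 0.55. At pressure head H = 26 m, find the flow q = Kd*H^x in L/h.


q = Kd * H^x = 1.34 * 26^0.55 = 1.34 * 6.001162

8.0416 L/h


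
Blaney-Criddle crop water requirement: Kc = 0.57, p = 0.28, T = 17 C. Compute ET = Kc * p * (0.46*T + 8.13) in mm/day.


ET = Kc * p * (0.46*T + 8.13)
ET = 0.57 * 0.28 * (0.46*17 + 8.13)
ET = 0.57 * 0.28 * 15.9500

2.5456 mm/day


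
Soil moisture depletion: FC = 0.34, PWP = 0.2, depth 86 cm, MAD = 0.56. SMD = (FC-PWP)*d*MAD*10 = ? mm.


SMD = (FC - PWP) * d * MAD * 10
SMD = (0.34 - 0.2) * 86 * 0.56 * 10
SMD = 0.1400 * 86 * 0.56 * 10

67.4240 mm


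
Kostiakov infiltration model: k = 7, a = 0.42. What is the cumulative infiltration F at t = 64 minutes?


F = k * t^a = 7 * 64^0.42
F = 7 * 5.735821

40.1507 mm


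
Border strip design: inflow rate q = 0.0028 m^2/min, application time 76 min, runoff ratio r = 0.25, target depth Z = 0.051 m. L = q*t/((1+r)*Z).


L = q*t/((1+r)*Z)
L = 0.0028*76/((1+0.25)*0.051)
L = 0.2128/0.06375

3.3380 m


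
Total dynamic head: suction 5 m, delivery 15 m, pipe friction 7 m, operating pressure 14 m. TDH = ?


TDH = Hs + Hd + hf + Hp = 5 + 15 + 7 + 14 = 41

41 m


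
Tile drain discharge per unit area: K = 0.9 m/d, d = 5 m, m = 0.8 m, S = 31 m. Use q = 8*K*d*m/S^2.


q = 8*K*d*m/S^2
q = 8*0.9*5*0.8/31^2
q = 28.8000 / 961

0.0300 m/d


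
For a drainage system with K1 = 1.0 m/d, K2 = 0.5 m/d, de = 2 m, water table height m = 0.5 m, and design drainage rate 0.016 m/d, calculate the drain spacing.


S^2 = 8*K2*de*m/q + 4*K1*m^2/q
S^2 = 8*0.5*2*0.5/0.016 + 4*1.0*0.5^2/0.016
S = sqrt(312.5000)

17.6777 m


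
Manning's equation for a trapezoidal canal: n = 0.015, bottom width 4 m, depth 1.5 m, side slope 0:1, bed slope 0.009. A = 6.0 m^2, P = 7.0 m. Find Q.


R = A/P = 6.0/7.0 = 0.857143
Q = (1/0.015) * 6.0 * 0.857143^(2/3) * 0.009^0.5

34.2413 m^3/s


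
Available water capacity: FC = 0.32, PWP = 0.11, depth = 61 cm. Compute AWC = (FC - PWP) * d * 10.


AWC = (FC - PWP) * d * 10
AWC = (0.32 - 0.11) * 61 * 10
AWC = 0.2100 * 61 * 10

128.1000 mm


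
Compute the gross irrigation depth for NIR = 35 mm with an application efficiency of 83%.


Ea = 83% = 0.83
GID = NIR / Ea = 35 / 0.83 = 42.1687 mm

42.1687 mm


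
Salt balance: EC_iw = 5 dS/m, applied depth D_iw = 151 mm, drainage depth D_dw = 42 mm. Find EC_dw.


EC_dw = EC_iw * D_iw / D_dw
EC_dw = 5 * 151 / 42
EC_dw = 755 / 42

17.9762 dS/m


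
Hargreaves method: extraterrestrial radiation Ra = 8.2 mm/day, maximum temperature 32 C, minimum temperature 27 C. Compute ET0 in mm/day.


Tmean = (Tmax + Tmin)/2 = (32 + 27)/2 = 29.5
ET0 = 0.0023 * 8.2 * (29.5 + 17.8) * sqrt(32 - 27)
ET0 = 0.0023 * 8.2 * 47.3 * 2.236068

1.9947 mm/day


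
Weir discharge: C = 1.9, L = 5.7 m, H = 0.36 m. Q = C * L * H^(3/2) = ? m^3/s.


Q = C * L * H^(3/2) = 1.9 * 5.7 * 0.36^1.5 = 1.9 * 5.7 * 0.216000

2.3393 m^3/s


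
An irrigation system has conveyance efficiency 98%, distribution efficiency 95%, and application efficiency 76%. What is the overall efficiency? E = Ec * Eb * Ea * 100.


Ec = 0.98, Eb = 0.95, Ea = 0.76
E = 0.98 * 0.95 * 0.76 * 100 = 70.7560%

70.7560 %


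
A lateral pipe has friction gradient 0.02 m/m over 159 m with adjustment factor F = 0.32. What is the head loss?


hf = J * L * F = 0.02 * 159 * 0.32 = 1.0176 m

1.0176 m


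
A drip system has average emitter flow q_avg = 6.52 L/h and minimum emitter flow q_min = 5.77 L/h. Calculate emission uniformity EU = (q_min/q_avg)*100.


EU = (q_min/q_avg)*100 = (5.77/6.52)*100 = 88.4969%

88.4969 %


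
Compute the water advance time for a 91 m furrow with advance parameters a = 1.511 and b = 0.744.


t = (L/a)^(1/b)
t = (91/1.511)^(1/0.744)
t = 60.225017^(1/0.744)

246.7024 min


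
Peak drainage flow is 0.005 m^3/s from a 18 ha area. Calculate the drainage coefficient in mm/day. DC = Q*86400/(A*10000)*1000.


DC = Q * 86400 / (A * 10000) * 1000
DC = 0.005 * 86400 / (18 * 10000) * 1000
DC = 432000.0000 / 180000

2.4000 mm/day


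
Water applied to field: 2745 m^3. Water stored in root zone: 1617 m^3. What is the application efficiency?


Ea = V_root / V_field * 100 = 1617 / 2745 * 100 = 58.9071%

58.9071 %


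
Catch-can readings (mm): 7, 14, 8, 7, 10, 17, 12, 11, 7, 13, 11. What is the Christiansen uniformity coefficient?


mean = 10.636364 mm
MAD = 2.578512 mm
CU = (1 - 2.578512/10.636364)*100

75.7576 %


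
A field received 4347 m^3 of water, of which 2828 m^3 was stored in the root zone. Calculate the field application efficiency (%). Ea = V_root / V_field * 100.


Ea = V_root / V_field * 100 = 2828 / 4347 * 100 = 65.0564%

65.0564 %


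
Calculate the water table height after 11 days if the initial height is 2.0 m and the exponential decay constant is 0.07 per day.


m = m0 * exp(-k*t)
m = 2.0 * exp(-0.07 * 11)
m = 2.0 * exp(-0.7700)

0.9260 m


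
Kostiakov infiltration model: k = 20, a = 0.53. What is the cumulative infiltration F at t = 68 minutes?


F = k * t^a = 20 * 68^0.53
F = 20 * 9.359006

187.1801 mm


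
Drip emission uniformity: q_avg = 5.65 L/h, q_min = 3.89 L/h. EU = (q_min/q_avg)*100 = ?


EU = (q_min/q_avg)*100 = (3.89/5.65)*100 = 68.8496%

68.8496 %


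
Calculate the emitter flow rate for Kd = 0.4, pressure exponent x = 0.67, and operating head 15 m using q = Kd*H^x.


q = Kd * H^x = 0.4 * 15^0.67 = 0.4 * 6.137354

2.4549 L/h


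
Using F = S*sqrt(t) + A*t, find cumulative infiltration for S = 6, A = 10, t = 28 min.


F = S*sqrt(t) + A*t
F = 6*sqrt(28) + 10*28
F = 6*5.291503 + 280

311.7490 mm


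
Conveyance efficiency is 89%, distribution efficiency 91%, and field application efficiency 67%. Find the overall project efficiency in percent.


Ec = 0.89, Eb = 0.91, Ea = 0.67
E = 0.89 * 0.91 * 0.67 * 100 = 54.2633%

54.2633 %


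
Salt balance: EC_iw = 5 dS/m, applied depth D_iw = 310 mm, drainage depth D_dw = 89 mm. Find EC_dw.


EC_dw = EC_iw * D_iw / D_dw
EC_dw = 5 * 310 / 89
EC_dw = 1550 / 89

17.4157 dS/m


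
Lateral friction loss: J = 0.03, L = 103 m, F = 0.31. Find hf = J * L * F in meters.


hf = J * L * F = 0.03 * 103 * 0.31 = 0.9579 m

0.9579 m


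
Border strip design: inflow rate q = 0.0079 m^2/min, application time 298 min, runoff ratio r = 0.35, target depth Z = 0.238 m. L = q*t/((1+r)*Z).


L = q*t/((1+r)*Z)
L = 0.0079*298/((1+0.35)*0.238)
L = 2.3542/0.3213

7.3271 m


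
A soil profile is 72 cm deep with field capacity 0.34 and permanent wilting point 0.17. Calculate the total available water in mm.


AWC = (FC - PWP) * d * 10
AWC = (0.34 - 0.17) * 72 * 10
AWC = 0.1700 * 72 * 10

122.4000 mm


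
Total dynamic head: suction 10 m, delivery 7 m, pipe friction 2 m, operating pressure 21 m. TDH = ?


TDH = Hs + Hd + hf + Hp = 10 + 7 + 2 + 21 = 40

40 m


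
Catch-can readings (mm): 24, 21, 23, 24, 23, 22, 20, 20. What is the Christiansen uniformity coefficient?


mean = 22.125000 mm
MAD = 1.375000 mm
CU = (1 - 1.375000/22.125000)*100

93.7853 %


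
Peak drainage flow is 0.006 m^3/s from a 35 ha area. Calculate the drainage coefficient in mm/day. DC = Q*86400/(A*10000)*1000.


DC = Q * 86400 / (A * 10000) * 1000
DC = 0.006 * 86400 / (35 * 10000) * 1000
DC = 518400.0000 / 350000

1.4811 mm/day


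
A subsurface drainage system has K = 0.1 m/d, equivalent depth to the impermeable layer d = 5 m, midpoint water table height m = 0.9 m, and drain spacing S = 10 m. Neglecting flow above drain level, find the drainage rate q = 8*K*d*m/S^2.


q = 8*K*d*m/S^2
q = 8*0.1*5*0.9/10^2
q = 3.6000 / 100

0.0360 m/d


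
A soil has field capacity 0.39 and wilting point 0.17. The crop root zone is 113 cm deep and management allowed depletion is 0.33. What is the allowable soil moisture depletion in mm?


SMD = (FC - PWP) * d * MAD * 10
SMD = (0.39 - 0.17) * 113 * 0.33 * 10
SMD = 0.2200 * 113 * 0.33 * 10

82.0380 mm


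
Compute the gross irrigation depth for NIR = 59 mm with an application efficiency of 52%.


Ea = 52% = 0.52
GID = NIR / Ea = 59 / 0.52 = 113.4615 mm

113.4615 mm


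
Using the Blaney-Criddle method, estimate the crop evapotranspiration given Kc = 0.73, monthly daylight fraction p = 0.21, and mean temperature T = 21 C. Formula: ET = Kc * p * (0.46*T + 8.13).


ET = Kc * p * (0.46*T + 8.13)
ET = 0.73 * 0.21 * (0.46*21 + 8.13)
ET = 0.73 * 0.21 * 17.7900

2.7272 mm/day


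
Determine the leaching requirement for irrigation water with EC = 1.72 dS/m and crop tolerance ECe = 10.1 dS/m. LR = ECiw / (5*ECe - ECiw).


LR = ECiw / (5*ECe - ECiw)
LR = 1.72 / (5*10.1 - 1.72)
LR = 1.72 / 48.7800

0.0353


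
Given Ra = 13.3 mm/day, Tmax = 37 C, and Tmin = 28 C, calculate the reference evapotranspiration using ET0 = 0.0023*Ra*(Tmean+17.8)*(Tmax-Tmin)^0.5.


Tmean = (Tmax + Tmin)/2 = (37 + 28)/2 = 32.5
ET0 = 0.0023 * 13.3 * (32.5 + 17.8) * sqrt(37 - 28)
ET0 = 0.0023 * 13.3 * 50.3 * 3.000000

4.6160 mm/day


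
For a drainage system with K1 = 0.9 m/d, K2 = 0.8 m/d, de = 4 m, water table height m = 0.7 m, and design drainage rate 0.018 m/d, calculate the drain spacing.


S^2 = 8*K2*de*m/q + 4*K1*m^2/q
S^2 = 8*0.8*4*0.7/0.018 + 4*0.9*0.7^2/0.018
S = sqrt(1093.5556)

33.0690 m


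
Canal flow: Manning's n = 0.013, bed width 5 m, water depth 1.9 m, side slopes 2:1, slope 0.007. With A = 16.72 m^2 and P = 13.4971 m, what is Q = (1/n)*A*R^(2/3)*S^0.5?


R = A/P = 16.72/13.4971 = 1.238785
Q = (1/0.013) * 16.72 * 1.238785^(2/3) * 0.007^0.5

124.1193 m^3/s


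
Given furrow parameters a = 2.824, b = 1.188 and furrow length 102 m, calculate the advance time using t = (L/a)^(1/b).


t = (L/a)^(1/b)
t = (102/2.824)^(1/1.188)
t = 36.118980^(1/1.188)

20.4751 min


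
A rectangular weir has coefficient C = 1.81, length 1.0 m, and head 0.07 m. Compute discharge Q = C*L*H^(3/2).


Q = C * L * H^(3/2) = 1.81 * 1.0 * 0.07^1.5 = 1.81 * 1.0 * 0.018520

0.0335 m^3/s


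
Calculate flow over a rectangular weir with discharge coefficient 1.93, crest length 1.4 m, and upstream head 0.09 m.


Q = C * L * H^(3/2) = 1.93 * 1.4 * 0.09^1.5 = 1.93 * 1.4 * 0.027000

0.0730 m^3/s


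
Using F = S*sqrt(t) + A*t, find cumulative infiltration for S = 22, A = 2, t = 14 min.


F = S*sqrt(t) + A*t
F = 22*sqrt(14) + 2*14
F = 22*3.741657 + 28

110.3165 mm


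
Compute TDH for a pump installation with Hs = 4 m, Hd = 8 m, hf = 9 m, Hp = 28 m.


TDH = Hs + Hd + hf + Hp = 4 + 8 + 9 + 28 = 49

49 m


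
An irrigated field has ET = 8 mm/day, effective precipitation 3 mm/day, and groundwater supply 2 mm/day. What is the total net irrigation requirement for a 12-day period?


Daily deficit = ET - Pe - GW = 8 - 3 - 2 = 3 mm/day
NIR = 3 * 12 = 36 mm

36.0000 mm


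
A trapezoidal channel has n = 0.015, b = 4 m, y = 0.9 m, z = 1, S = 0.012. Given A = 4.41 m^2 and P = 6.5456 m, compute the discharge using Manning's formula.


R = A/P = 4.41/6.5456 = 0.673735
Q = (1/0.015) * 4.41 * 0.673735^(2/3) * 0.012^0.5

24.7513 m^3/s


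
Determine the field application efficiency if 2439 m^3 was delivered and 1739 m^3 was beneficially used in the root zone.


Ea = V_root / V_field * 100 = 1739 / 2439 * 100 = 71.2997%

71.2997 %


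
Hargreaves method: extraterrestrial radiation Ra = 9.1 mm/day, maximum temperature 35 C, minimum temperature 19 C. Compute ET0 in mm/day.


Tmean = (Tmax + Tmin)/2 = (35 + 19)/2 = 27.0
ET0 = 0.0023 * 9.1 * (27.0 + 17.8) * sqrt(35 - 19)
ET0 = 0.0023 * 9.1 * 44.8 * 4.000000

3.7507 mm/day


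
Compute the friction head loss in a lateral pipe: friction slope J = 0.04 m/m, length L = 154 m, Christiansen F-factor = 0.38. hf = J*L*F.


hf = J * L * F = 0.04 * 154 * 0.38 = 2.3408 m

2.3408 m


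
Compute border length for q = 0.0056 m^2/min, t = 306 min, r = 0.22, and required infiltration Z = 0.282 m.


L = q*t/((1+r)*Z)
L = 0.0056*306/((1+0.22)*0.282)
L = 1.7136/0.34404

4.9808 m


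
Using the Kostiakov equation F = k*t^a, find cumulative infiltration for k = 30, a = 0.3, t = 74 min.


F = k * t^a = 30 * 74^0.3
F = 30 * 3.637220

109.1166 mm


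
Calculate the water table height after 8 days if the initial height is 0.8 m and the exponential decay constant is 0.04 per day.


m = m0 * exp(-k*t)
m = 0.8 * exp(-0.04 * 8)
m = 0.8 * exp(-0.3200)

0.5809 m


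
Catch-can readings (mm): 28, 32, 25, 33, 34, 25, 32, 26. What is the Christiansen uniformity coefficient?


mean = 29.375000 mm
MAD = 3.375000 mm
CU = (1 - 3.375000/29.375000)*100

88.5106 %


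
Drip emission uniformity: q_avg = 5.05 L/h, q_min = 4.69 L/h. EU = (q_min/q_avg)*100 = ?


EU = (q_min/q_avg)*100 = (4.69/5.05)*100 = 92.8713%

92.8713 %


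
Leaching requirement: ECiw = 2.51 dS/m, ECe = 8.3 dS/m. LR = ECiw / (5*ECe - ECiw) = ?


LR = ECiw / (5*ECe - ECiw)
LR = 2.51 / (5*8.3 - 2.51)
LR = 2.51 / 38.9900

0.0644


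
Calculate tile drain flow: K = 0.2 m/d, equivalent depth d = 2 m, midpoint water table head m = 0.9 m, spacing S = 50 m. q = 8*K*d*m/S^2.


q = 8*K*d*m/S^2
q = 8*0.2*2*0.9/50^2
q = 2.8800 / 2500

0.0012 m/d


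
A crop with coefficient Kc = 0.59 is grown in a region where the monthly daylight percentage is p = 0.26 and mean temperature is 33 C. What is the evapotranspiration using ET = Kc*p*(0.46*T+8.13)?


ET = Kc * p * (0.46*T + 8.13)
ET = 0.59 * 0.26 * (0.46*33 + 8.13)
ET = 0.59 * 0.26 * 23.3100

3.5758 mm/day


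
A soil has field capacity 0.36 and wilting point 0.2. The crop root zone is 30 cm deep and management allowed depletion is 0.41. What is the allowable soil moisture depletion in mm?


SMD = (FC - PWP) * d * MAD * 10
SMD = (0.36 - 0.2) * 30 * 0.41 * 10
SMD = 0.1600 * 30 * 0.41 * 10

19.6800 mm


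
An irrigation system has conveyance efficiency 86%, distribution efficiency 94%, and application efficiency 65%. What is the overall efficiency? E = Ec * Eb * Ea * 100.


Ec = 0.86, Eb = 0.94, Ea = 0.65
E = 0.86 * 0.94 * 0.65 * 100 = 52.5460%

52.5460 %


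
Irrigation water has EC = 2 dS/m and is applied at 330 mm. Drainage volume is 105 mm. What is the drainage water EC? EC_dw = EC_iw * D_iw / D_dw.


EC_dw = EC_iw * D_iw / D_dw
EC_dw = 2 * 330 / 105
EC_dw = 660 / 105

6.2857 dS/m


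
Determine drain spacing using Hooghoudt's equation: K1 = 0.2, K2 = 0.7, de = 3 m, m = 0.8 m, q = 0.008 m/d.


S^2 = 8*K2*de*m/q + 4*K1*m^2/q
S^2 = 8*0.7*3*0.8/0.008 + 4*0.2*0.8^2/0.008
S = sqrt(1744.0000)

41.7612 m


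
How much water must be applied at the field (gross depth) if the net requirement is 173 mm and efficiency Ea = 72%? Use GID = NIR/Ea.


Ea = 72% = 0.72
GID = NIR / Ea = 173 / 0.72 = 240.2778 mm

240.2778 mm


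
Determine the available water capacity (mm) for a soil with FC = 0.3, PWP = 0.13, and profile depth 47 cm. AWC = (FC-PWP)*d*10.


AWC = (FC - PWP) * d * 10
AWC = (0.3 - 0.13) * 47 * 10
AWC = 0.1700 * 47 * 10

79.9000 mm


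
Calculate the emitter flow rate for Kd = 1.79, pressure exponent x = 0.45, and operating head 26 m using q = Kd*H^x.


q = Kd * H^x = 1.79 * 26^0.45 = 1.79 * 4.332494

7.7552 L/h


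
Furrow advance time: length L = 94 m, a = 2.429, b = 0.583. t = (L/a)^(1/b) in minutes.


t = (L/a)^(1/b)
t = (94/2.429)^(1/0.583)
t = 38.699053^(1/0.583)

528.8447 min


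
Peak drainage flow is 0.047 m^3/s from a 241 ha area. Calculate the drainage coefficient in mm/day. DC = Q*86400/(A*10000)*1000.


DC = Q * 86400 / (A * 10000) * 1000
DC = 0.047 * 86400 / (241 * 10000) * 1000
DC = 4060800.0000 / 2410000

1.6850 mm/day


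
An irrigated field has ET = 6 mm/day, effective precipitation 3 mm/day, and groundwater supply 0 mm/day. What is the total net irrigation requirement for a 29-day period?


Daily deficit = ET - Pe - GW = 6 - 3 - 0 = 3 mm/day
NIR = 3 * 29 = 87 mm

87.0000 mm


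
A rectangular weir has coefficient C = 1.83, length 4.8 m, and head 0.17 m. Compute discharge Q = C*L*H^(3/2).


Q = C * L * H^(3/2) = 1.83 * 4.8 * 0.17^1.5 = 1.83 * 4.8 * 0.070093

0.6157 m^3/s


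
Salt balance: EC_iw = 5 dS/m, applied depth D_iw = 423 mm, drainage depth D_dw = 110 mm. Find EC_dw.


EC_dw = EC_iw * D_iw / D_dw
EC_dw = 5 * 423 / 110
EC_dw = 2115 / 110

19.2273 dS/m


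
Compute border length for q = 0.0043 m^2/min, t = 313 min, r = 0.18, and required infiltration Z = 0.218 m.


L = q*t/((1+r)*Z)
L = 0.0043*313/((1+0.18)*0.218)
L = 1.3459/0.25724

5.2321 m


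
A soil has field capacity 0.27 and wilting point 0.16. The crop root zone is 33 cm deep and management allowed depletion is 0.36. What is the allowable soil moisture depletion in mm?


SMD = (FC - PWP) * d * MAD * 10
SMD = (0.27 - 0.16) * 33 * 0.36 * 10
SMD = 0.1100 * 33 * 0.36 * 10

13.0680 mm


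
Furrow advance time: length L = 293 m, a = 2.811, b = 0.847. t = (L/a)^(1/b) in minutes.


t = (L/a)^(1/b)
t = (293/2.811)^(1/0.847)
t = 104.233369^(1/0.847)

241.2874 min


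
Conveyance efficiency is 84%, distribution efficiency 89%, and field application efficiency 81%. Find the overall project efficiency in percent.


Ec = 0.84, Eb = 0.89, Ea = 0.81
E = 0.84 * 0.89 * 0.81 * 100 = 60.5556%

60.5556 %


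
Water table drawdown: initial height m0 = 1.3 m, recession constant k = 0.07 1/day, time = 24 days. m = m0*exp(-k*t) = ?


m = m0 * exp(-k*t)
m = 1.3 * exp(-0.07 * 24)
m = 1.3 * exp(-1.6800)

0.2423 m


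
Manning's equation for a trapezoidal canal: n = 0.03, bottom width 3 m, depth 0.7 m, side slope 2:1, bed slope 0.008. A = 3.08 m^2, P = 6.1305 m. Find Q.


R = A/P = 3.08/6.1305 = 0.502406
Q = (1/0.03) * 3.08 * 0.502406^(2/3) * 0.008^0.5

5.8033 m^3/s


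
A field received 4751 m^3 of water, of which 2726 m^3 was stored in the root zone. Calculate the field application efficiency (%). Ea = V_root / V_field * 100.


Ea = V_root / V_field * 100 = 2726 / 4751 * 100 = 57.3774%

57.3774 %


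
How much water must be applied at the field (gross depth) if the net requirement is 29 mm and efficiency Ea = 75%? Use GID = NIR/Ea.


Ea = 75% = 0.75
GID = NIR / Ea = 29 / 0.75 = 38.6667 mm

38.6667 mm


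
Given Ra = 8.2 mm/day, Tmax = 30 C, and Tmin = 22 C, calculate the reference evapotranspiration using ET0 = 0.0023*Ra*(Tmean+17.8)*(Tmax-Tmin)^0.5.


Tmean = (Tmax + Tmin)/2 = (30 + 22)/2 = 26.0
ET0 = 0.0023 * 8.2 * (26.0 + 17.8) * sqrt(30 - 22)
ET0 = 0.0023 * 8.2 * 43.8 * 2.828427

2.3365 mm/day


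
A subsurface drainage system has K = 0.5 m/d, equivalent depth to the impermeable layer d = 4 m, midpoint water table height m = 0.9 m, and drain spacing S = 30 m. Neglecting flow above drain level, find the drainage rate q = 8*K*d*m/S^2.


q = 8*K*d*m/S^2
q = 8*0.5*4*0.9/30^2
q = 14.4000 / 900

0.0160 m/d


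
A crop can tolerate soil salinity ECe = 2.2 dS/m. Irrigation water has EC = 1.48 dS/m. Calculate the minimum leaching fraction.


LR = ECiw / (5*ECe - ECiw)
LR = 1.48 / (5*2.2 - 1.48)
LR = 1.48 / 9.5200

0.1555


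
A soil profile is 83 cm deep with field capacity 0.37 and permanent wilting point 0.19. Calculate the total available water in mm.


AWC = (FC - PWP) * d * 10
AWC = (0.37 - 0.19) * 83 * 10
AWC = 0.1800 * 83 * 10

149.4000 mm


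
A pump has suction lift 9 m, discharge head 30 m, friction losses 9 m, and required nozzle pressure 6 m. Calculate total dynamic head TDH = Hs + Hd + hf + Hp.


TDH = Hs + Hd + hf + Hp = 9 + 30 + 9 + 6 = 54

54 m


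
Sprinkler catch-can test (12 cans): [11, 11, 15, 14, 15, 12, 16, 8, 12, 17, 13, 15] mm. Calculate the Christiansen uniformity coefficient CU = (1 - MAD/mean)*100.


mean = 13.250000 mm
MAD = 2.083333 mm
CU = (1 - 2.083333/13.250000)*100

84.2767 %


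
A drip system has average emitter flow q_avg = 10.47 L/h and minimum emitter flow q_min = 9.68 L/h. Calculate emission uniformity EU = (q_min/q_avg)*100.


EU = (q_min/q_avg)*100 = (9.68/10.47)*100 = 92.4546%

92.4546 %


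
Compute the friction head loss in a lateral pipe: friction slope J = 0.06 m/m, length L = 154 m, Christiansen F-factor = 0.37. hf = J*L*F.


hf = J * L * F = 0.06 * 154 * 0.37 = 3.4188 m

3.4188 m


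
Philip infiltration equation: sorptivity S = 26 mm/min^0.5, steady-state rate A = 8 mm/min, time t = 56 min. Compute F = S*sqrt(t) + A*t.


F = S*sqrt(t) + A*t
F = 26*sqrt(56) + 8*56
F = 26*7.483315 + 448

642.5662 mm


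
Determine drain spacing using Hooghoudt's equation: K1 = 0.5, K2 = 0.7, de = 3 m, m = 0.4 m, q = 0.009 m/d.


S^2 = 8*K2*de*m/q + 4*K1*m^2/q
S^2 = 8*0.7*3*0.4/0.009 + 4*0.5*0.4^2/0.009
S = sqrt(782.2222)

27.9682 m


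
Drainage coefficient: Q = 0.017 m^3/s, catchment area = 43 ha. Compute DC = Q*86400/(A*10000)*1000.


DC = Q * 86400 / (A * 10000) * 1000
DC = 0.017 * 86400 / (43 * 10000) * 1000
DC = 1468800.0000 / 430000

3.4158 mm/day


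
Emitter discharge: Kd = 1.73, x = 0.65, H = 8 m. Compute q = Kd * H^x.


q = Kd * H^x = 1.73 * 8^0.65 = 1.73 * 3.863745

6.6843 L/h


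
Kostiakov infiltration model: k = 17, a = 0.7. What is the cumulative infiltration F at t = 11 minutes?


F = k * t^a = 17 * 11^0.7
F = 17 * 5.357657

91.0802 mm


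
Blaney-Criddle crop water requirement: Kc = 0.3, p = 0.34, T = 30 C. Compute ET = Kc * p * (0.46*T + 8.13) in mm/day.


ET = Kc * p * (0.46*T + 8.13)
ET = 0.3 * 0.34 * (0.46*30 + 8.13)
ET = 0.3 * 0.34 * 21.9300

2.2369 mm/day


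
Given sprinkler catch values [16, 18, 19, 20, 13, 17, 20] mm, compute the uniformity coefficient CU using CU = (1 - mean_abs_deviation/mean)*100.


mean = 17.571429 mm
MAD = 1.918367 mm
CU = (1 - 1.918367/17.571429)*100

89.0825 %


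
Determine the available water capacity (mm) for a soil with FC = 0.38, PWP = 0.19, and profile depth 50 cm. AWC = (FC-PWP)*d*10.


AWC = (FC - PWP) * d * 10
AWC = (0.38 - 0.19) * 50 * 10
AWC = 0.1900 * 50 * 10

95.0000 mm


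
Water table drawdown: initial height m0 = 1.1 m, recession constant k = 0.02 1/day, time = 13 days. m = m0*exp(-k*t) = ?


m = m0 * exp(-k*t)
m = 1.1 * exp(-0.02 * 13)
m = 1.1 * exp(-0.2600)

0.8482 m


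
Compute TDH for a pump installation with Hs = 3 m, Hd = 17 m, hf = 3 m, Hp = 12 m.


TDH = Hs + Hd + hf + Hp = 3 + 17 + 3 + 12 = 35

35 m


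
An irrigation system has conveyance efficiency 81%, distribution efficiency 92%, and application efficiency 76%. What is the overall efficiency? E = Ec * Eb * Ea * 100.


Ec = 0.81, Eb = 0.92, Ea = 0.76
E = 0.81 * 0.92 * 0.76 * 100 = 56.6352%

56.6352 %


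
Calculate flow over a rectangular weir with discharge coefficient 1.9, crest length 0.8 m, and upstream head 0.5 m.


Q = C * L * H^(3/2) = 1.9 * 0.8 * 0.5^1.5 = 1.9 * 0.8 * 0.353553

0.5374 m^3/s


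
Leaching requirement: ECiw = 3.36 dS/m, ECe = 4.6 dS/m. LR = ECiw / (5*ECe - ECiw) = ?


LR = ECiw / (5*ECe - ECiw)
LR = 3.36 / (5*4.6 - 3.36)
LR = 3.36 / 19.6400

0.1711


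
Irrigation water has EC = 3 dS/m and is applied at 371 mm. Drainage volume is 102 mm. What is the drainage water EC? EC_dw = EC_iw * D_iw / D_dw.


EC_dw = EC_iw * D_iw / D_dw
EC_dw = 3 * 371 / 102
EC_dw = 1113 / 102

10.9118 dS/m


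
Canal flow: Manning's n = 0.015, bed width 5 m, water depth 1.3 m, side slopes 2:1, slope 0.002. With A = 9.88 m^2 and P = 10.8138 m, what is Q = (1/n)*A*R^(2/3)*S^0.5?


R = A/P = 9.88/10.8138 = 0.913647
Q = (1/0.015) * 9.88 * 0.913647^(2/3) * 0.002^0.5

27.7353 m^3/s


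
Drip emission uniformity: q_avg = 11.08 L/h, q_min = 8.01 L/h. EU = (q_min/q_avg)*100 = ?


EU = (q_min/q_avg)*100 = (8.01/11.08)*100 = 72.2924%

72.2924 %


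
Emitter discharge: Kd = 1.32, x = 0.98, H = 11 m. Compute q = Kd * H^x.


q = Kd * H^x = 1.32 * 11^0.98 = 1.32 * 10.484913

13.8401 L/h


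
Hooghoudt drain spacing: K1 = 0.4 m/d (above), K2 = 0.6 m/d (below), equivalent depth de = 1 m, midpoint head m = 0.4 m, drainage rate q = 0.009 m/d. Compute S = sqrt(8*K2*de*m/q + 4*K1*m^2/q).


S^2 = 8*K2*de*m/q + 4*K1*m^2/q
S^2 = 8*0.6*1*0.4/0.009 + 4*0.4*0.4^2/0.009
S = sqrt(241.7778)

15.5492 m


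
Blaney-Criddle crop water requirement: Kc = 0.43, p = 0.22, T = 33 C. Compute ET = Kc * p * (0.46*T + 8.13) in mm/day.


ET = Kc * p * (0.46*T + 8.13)
ET = 0.43 * 0.22 * (0.46*33 + 8.13)
ET = 0.43 * 0.22 * 23.3100

2.2051 mm/day


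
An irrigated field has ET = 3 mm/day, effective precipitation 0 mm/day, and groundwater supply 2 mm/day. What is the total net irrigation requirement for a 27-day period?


Daily deficit = ET - Pe - GW = 3 - 0 - 2 = 1 mm/day
NIR = 1 * 27 = 27 mm

27.0000 mm


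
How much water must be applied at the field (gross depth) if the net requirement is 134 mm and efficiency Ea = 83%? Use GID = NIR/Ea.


Ea = 83% = 0.83
GID = NIR / Ea = 134 / 0.83 = 161.4458 mm

161.4458 mm


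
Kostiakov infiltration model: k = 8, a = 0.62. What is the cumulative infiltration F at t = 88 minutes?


F = k * t^a = 8 * 88^0.62
F = 8 * 16.053852

128.4308 mm


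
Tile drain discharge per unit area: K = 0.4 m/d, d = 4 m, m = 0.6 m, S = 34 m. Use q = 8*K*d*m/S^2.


q = 8*K*d*m/S^2
q = 8*0.4*4*0.6/34^2
q = 7.6800 / 1156

0.0066 m/d


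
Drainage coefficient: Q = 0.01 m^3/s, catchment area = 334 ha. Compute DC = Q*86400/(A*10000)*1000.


DC = Q * 86400 / (A * 10000) * 1000
DC = 0.01 * 86400 / (334 * 10000) * 1000
DC = 864000.0000 / 3340000

0.2587 mm/day


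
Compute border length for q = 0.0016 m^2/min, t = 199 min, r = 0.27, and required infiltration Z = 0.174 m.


L = q*t/((1+r)*Z)
L = 0.0016*199/((1+0.27)*0.174)
L = 0.3184/0.22098

1.4409 m


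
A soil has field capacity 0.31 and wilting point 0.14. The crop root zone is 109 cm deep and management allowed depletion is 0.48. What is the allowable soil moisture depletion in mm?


SMD = (FC - PWP) * d * MAD * 10
SMD = (0.31 - 0.14) * 109 * 0.48 * 10
SMD = 0.1700 * 109 * 0.48 * 10

88.9440 mm


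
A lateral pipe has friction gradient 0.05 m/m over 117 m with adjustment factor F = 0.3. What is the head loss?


hf = J * L * F = 0.05 * 117 * 0.3 = 1.7550 m

1.7550 m


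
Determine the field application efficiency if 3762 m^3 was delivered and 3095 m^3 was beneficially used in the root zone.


Ea = V_root / V_field * 100 = 3095 / 3762 * 100 = 82.2701%

82.2701 %


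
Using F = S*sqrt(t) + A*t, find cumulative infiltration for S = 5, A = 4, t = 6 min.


F = S*sqrt(t) + A*t
F = 5*sqrt(6) + 4*6
F = 5*2.449490 + 24

36.2475 mm


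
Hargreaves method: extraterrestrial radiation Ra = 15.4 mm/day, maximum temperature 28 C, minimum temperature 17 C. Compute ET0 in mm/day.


Tmean = (Tmax + Tmin)/2 = (28 + 17)/2 = 22.5
ET0 = 0.0023 * 15.4 * (22.5 + 17.8) * sqrt(28 - 17)
ET0 = 0.0023 * 15.4 * 40.3 * 3.316625

4.7342 mm/day


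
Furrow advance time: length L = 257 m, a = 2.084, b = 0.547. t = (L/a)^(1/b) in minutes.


t = (L/a)^(1/b)
t = (257/2.084)^(1/0.547)
t = 123.320537^(1/0.547)

6648.6556 min


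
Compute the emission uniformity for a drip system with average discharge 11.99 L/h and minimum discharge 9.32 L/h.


EU = (q_min/q_avg)*100 = (9.32/11.99)*100 = 77.7314%

77.7314 %


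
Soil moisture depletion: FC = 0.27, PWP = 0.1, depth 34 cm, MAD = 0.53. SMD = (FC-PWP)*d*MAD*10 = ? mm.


SMD = (FC - PWP) * d * MAD * 10
SMD = (0.27 - 0.1) * 34 * 0.53 * 10
SMD = 0.1700 * 34 * 0.53 * 10

30.6340 mm
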